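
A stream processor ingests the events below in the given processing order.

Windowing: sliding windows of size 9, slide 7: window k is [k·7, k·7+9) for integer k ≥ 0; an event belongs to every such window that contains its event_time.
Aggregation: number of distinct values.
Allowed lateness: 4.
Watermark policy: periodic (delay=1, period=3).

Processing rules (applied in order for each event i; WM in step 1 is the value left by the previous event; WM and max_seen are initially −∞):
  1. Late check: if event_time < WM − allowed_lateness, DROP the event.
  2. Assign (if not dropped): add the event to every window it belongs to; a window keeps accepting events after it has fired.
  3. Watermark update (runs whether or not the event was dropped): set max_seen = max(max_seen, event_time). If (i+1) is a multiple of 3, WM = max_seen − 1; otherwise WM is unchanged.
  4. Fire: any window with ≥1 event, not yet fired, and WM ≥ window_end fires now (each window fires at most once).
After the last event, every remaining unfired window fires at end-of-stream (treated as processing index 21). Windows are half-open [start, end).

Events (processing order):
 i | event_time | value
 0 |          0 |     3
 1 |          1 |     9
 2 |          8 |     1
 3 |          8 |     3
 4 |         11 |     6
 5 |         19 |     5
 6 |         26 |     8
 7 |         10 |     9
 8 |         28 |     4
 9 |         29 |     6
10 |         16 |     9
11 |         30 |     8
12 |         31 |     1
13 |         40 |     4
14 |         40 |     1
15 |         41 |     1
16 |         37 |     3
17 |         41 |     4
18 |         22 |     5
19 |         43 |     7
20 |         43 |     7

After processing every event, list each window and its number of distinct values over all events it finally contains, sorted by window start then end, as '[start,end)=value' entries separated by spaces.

[0,9)=3 [7,16)=3 [14,23)=1 [21,30)=3 [28,37)=4 [35,44)=4 [42,51)=1

i=0 t=0 v=3: → [0,9); WM=−∞
i=1 t=1 v=9: → [0,9); WM=−∞
i=2 t=8 v=1: → [7,16),[0,9); WM=7
i=3 t=8 v=3: → [7,16),[0,9); WM=7
i=4 t=11 v=6: → [7,16); WM=7
i=5 t=19 v=5: → [14,23); WM=18; [0,9) fires=3 [7,16) fires=3
i=6 t=26 v=8: → [21,30); WM=18
i=7 t=10 v=9: DROP (t<18-4); WM=18
i=8 t=28 v=4: → [28,37),[21,30); WM=27; [14,23) fires=1
i=9 t=29 v=6: → [28,37),[21,30); WM=27
i=10 t=16 v=9: DROP (t<27-4); WM=27
i=11 t=30 v=8: → [28,37); WM=29
i=12 t=31 v=1: → [28,37); WM=29
i=13 t=40 v=4: → [35,44); WM=29
i=14 t=40 v=1: → [35,44); WM=39; [21,30) fires=3 [28,37) fires=4
i=15 t=41 v=1: → [35,44); WM=39
i=16 t=37 v=3: → [35,44); WM=39
i=17 t=41 v=4: → [35,44); WM=40
i=18 t=22 v=5: DROP (t<40-4); WM=40
i=19 t=43 v=7: → [42,51),[35,44); WM=40
i=20 t=43 v=7: → [42,51),[35,44); WM=42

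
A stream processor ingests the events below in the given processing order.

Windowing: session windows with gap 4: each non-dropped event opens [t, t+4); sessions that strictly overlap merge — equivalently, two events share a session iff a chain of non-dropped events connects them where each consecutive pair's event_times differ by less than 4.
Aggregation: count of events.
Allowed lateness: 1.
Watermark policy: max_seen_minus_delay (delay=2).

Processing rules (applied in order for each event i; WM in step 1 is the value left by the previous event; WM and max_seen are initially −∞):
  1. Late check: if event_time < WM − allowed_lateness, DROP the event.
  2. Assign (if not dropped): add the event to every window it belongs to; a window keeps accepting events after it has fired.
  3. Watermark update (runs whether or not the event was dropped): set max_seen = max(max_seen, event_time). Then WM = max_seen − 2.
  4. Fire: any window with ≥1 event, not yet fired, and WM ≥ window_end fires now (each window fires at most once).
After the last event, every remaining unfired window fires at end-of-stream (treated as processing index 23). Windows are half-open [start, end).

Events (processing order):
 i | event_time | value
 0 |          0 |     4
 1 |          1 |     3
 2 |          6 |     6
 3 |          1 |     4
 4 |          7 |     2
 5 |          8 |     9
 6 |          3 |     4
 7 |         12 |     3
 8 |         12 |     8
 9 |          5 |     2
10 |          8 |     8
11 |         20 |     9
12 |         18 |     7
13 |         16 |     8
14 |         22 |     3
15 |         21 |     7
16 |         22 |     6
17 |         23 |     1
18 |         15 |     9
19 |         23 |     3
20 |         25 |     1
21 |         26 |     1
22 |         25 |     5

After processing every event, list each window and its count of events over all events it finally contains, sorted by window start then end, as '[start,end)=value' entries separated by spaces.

[0,5)=2 [6,12)=3 [12,16)=2 [18,30)=10

i=0 t=0 v=4: → [0,4); WM=-2
i=1 t=1 v=3: → [0,5); WM=-1
i=2 t=6 v=6: → [6,10); WM=4
i=3 t=1 v=4: DROP (t<4-1); WM=4
i=4 t=7 v=2: → [6,11); WM=5
i=5 t=8 v=9: → [6,12); WM=6
i=6 t=3 v=4: DROP (t<6-1); WM=6
i=7 t=12 v=3: → [12,16); WM=10
i=8 t=12 v=8: → [12,16); WM=10
i=9 t=5 v=2: DROP (t<10-1); WM=10
i=10 t=8 v=8: DROP (t<10-1); WM=10
i=11 t=20 v=9: → [20,24); WM=18
i=12 t=18 v=7: → [18,24); WM=18
i=13 t=16 v=8: DROP (t<18-1); WM=18
i=14 t=22 v=3: → [18,26); WM=20
i=15 t=21 v=7: → [18,26); WM=20
i=16 t=22 v=6: → [18,26); WM=20
i=17 t=23 v=1: → [18,27); WM=21
i=18 t=15 v=9: DROP (t<21-1); WM=21
i=19 t=23 v=3: → [18,27); WM=21
i=20 t=25 v=1: → [18,29); WM=23
i=21 t=26 v=1: → [18,30); WM=24
i=22 t=25 v=5: → [18,30); WM=24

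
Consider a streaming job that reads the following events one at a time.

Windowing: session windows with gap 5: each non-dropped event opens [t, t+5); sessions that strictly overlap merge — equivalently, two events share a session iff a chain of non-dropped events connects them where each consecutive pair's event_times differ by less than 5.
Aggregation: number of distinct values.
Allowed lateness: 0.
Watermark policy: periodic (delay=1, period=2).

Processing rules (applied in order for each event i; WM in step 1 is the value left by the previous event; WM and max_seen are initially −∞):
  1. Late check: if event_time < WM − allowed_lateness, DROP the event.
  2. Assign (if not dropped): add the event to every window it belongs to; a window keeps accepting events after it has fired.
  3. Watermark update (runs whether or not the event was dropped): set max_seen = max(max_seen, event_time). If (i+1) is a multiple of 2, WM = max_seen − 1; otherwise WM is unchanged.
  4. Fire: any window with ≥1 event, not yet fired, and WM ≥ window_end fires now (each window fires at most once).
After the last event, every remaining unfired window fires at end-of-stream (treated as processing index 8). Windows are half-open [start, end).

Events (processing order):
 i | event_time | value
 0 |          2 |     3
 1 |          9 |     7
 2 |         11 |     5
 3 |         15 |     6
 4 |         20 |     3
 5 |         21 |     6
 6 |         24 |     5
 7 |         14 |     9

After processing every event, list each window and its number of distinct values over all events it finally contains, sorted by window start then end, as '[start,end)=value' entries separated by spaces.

[2,7)=1 [9,20)=3 [20,29)=3

i=0 t=2 v=3: → [2,7); WM=−∞
i=1 t=9 v=7: → [9,14); WM=8
i=2 t=11 v=5: → [9,16); WM=8
i=3 t=15 v=6: → [9,20); WM=14
i=4 t=20 v=3: → [20,25); WM=14
i=5 t=21 v=6: → [20,26); WM=20
i=6 t=24 v=5: → [20,29); WM=20
i=7 t=14 v=9: DROP (t<20-0); WM=23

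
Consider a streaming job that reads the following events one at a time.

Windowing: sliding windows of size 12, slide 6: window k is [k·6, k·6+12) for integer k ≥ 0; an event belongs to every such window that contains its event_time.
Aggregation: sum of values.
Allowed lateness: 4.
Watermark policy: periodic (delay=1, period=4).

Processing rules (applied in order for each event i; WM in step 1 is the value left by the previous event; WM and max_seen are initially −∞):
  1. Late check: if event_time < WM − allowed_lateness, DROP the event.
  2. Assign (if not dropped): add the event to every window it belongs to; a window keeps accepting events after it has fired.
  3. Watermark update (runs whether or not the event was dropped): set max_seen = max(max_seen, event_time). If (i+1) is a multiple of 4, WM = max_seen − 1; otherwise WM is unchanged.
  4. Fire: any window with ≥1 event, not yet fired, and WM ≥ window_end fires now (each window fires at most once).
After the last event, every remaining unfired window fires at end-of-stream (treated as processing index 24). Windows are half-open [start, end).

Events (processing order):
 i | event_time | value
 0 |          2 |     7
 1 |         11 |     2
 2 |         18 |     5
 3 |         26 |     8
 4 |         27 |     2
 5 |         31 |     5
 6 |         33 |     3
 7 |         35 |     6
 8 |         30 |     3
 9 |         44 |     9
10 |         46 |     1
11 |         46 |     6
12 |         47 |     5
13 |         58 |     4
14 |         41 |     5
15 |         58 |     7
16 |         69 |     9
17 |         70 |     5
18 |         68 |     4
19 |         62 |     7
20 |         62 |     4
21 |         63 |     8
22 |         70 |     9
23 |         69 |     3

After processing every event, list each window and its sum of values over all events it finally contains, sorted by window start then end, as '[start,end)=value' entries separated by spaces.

i=0 t=2 v=7: → [0,12); WM=−∞
i=1 t=11 v=2: → [6,18),[0,12); WM=−∞
i=2 t=18 v=5: → [18,30),[12,24); WM=−∞
i=3 t=26 v=8: → [24,36),[18,30); WM=25; [0,12) fires=9 [6,18) fires=2 [12,24) fires=5
i=4 t=27 v=2: → [24,36),[18,30); WM=25
i=5 t=31 v=5: → [30,42),[24,36); WM=25
i=6 t=33 v=3: → [30,42),[24,36); WM=25
i=7 t=35 v=6: → [30,42),[24,36); WM=34; [18,30) fires=15
i=8 t=30 v=3: → [30,42),[24,36); WM=34
i=9 t=44 v=9: → [42,54),[36,48); WM=34
i=10 t=46 v=1: → [42,54),[36,48); WM=34
i=11 t=46 v=6: → [42,54),[36,48); WM=45; [24,36) fires=27 [30,42) fires=17
i=12 t=47 v=5: → [42,54),[36,48); WM=45
i=13 t=58 v=4: → [54,66),[48,60); WM=45
i=14 t=41 v=5: → [36,48),[30,42); WM=45
i=15 t=58 v=7: → [54,66),[48,60); WM=57; [36,48) fires=26 [42,54) fires=21
i=16 t=69 v=9: → [66,78),[60,72); WM=57
i=17 t=70 v=5: → [66,78),[60,72); WM=57
i=18 t=68 v=4: → [66,78),[60,72); WM=57
i=19 t=62 v=7: → [60,72),[54,66); WM=69; [48,60) fires=11 [54,66) fires=18
i=20 t=62 v=4: DROP (t<69-4); WM=69
i=21 t=63 v=8: DROP (t<69-4); WM=69
i=22 t=70 v=9: → [66,78),[60,72); WM=69
i=23 t=69 v=3: → [66,78),[60,72); WM=69

[0,12)=9 [6,18)=2 [12,24)=5 [18,30)=15 [24,36)=27 [30,42)=22 [36,48)=26 [42,54)=21 [48,60)=11 [54,66)=18 [60,72)=37 [66,78)=30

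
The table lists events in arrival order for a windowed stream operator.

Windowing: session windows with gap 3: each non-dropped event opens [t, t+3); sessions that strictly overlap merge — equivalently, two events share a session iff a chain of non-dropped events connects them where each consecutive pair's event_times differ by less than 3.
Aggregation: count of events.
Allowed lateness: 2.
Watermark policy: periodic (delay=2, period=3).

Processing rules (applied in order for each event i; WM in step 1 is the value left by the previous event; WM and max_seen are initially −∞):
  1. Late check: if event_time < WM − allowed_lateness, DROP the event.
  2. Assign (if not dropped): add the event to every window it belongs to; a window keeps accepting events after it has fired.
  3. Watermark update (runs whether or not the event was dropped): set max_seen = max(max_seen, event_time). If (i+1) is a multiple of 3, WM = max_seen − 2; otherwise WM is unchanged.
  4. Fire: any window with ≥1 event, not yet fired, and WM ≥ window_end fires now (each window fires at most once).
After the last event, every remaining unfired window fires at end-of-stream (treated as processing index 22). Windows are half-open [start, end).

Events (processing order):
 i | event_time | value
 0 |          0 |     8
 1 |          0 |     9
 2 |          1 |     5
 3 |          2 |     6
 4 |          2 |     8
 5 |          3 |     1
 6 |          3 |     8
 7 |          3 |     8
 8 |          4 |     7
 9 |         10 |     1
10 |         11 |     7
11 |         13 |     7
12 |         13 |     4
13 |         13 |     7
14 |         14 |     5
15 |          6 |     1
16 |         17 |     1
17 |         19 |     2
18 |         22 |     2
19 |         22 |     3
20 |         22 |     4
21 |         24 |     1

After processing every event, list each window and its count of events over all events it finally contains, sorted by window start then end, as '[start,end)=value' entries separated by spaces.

[0,7)=9 [10,17)=6 [17,22)=2 [22,27)=4

i=0 t=0 v=8: → [0,3); WM=−∞
i=1 t=0 v=9: → [0,3); WM=−∞
i=2 t=1 v=5: → [0,4); WM=-1
i=3 t=2 v=6: → [0,5); WM=-1
i=4 t=2 v=8: → [0,5); WM=-1
i=5 t=3 v=1: → [0,6); WM=1
i=6 t=3 v=8: → [0,6); WM=1
i=7 t=3 v=8: → [0,6); WM=1
i=8 t=4 v=7: → [0,7); WM=2
i=9 t=10 v=1: → [10,13); WM=2
i=10 t=11 v=7: → [10,14); WM=2
i=11 t=13 v=7: → [10,16); WM=11
i=12 t=13 v=4: → [10,16); WM=11
i=13 t=13 v=7: → [10,16); WM=11
i=14 t=14 v=5: → [10,17); WM=12
i=15 t=6 v=1: DROP (t<12-2); WM=12
i=16 t=17 v=1: → [17,20); WM=12
i=17 t=19 v=2: → [17,22); WM=17
i=18 t=22 v=2: → [22,25); WM=17
i=19 t=22 v=3: → [22,25); WM=17
i=20 t=22 v=4: → [22,25); WM=20
i=21 t=24 v=1: → [22,27); WM=20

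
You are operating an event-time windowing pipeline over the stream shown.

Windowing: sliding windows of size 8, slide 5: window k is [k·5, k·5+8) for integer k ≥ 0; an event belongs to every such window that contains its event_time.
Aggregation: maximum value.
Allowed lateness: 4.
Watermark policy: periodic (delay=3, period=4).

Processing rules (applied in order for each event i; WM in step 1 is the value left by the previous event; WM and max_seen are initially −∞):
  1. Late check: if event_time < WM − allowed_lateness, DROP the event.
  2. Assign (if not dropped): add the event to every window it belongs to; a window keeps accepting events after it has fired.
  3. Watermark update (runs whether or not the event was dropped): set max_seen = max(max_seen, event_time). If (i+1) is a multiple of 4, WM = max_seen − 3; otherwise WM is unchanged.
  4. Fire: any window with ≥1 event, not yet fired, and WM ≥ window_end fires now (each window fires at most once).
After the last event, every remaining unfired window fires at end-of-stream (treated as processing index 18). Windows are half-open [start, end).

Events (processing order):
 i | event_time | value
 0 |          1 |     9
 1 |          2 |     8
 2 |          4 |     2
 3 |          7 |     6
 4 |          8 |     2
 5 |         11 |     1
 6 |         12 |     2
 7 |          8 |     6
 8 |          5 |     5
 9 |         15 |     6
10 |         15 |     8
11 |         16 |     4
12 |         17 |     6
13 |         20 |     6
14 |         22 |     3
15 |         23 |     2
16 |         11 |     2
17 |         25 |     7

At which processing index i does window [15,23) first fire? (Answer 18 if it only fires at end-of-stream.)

i=0 t=1 v=9: → [0,8); WM=−∞
i=1 t=2 v=8: → [0,8); WM=−∞
i=2 t=4 v=2: → [0,8); WM=−∞
i=3 t=7 v=6: → [5,13),[0,8); WM=4
i=4 t=8 v=2: → [5,13); WM=4
i=5 t=11 v=1: → [10,18),[5,13); WM=4
i=6 t=12 v=2: → [10,18),[5,13); WM=4
i=7 t=8 v=6: → [5,13); WM=9; [0,8) fires=9
i=8 t=5 v=5: → [5,13),[0,8); WM=9
i=9 t=15 v=6: → [15,23),[10,18); WM=9
i=10 t=15 v=8: → [15,23),[10,18); WM=9
i=11 t=16 v=4: → [15,23),[10,18); WM=13; [5,13) fires=6
i=12 t=17 v=6: → [15,23),[10,18); WM=13
i=13 t=20 v=6: → [20,28),[15,23); WM=13
i=14 t=22 v=3: → [20,28),[15,23); WM=13
i=15 t=23 v=2: → [20,28); WM=20; [10,18) fires=8
i=16 t=11 v=2: DROP (t<20-4); WM=20
i=17 t=25 v=7: → [25,33),[20,28); WM=20

18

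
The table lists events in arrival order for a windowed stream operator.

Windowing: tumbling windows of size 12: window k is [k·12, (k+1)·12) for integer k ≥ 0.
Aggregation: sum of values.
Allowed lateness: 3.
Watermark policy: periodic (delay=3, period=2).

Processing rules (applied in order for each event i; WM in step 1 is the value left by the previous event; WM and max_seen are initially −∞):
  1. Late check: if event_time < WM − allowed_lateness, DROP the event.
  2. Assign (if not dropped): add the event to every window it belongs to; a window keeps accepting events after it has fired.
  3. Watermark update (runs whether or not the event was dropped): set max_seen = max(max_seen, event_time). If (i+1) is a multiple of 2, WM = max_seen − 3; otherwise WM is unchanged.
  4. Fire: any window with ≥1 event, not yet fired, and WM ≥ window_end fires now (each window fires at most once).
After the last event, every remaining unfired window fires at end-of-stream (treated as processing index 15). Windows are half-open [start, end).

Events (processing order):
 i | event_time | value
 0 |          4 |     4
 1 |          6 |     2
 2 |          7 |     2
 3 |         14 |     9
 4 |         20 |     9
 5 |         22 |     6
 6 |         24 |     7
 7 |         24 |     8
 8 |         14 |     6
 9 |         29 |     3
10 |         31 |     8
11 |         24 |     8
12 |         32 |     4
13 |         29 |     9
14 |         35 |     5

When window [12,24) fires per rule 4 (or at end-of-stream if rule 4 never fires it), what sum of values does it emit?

24

i=0 t=4 v=4: → [0,12); WM=−∞
i=1 t=6 v=2: → [0,12); WM=3
i=2 t=7 v=2: → [0,12); WM=3
i=3 t=14 v=9: → [12,24); WM=11
i=4 t=20 v=9: → [12,24); WM=11
i=5 t=22 v=6: → [12,24); WM=19; [0,12) fires=8
i=6 t=24 v=7: → [24,36); WM=19
i=7 t=24 v=8: → [24,36); WM=21
i=8 t=14 v=6: DROP (t<21-3); WM=21
i=9 t=29 v=3: → [24,36); WM=26; [12,24) fires=24
i=10 t=31 v=8: → [24,36); WM=26
i=11 t=24 v=8: → [24,36); WM=28
i=12 t=32 v=4: → [24,36); WM=28
i=13 t=29 v=9: → [24,36); WM=29
i=14 t=35 v=5: → [24,36); WM=29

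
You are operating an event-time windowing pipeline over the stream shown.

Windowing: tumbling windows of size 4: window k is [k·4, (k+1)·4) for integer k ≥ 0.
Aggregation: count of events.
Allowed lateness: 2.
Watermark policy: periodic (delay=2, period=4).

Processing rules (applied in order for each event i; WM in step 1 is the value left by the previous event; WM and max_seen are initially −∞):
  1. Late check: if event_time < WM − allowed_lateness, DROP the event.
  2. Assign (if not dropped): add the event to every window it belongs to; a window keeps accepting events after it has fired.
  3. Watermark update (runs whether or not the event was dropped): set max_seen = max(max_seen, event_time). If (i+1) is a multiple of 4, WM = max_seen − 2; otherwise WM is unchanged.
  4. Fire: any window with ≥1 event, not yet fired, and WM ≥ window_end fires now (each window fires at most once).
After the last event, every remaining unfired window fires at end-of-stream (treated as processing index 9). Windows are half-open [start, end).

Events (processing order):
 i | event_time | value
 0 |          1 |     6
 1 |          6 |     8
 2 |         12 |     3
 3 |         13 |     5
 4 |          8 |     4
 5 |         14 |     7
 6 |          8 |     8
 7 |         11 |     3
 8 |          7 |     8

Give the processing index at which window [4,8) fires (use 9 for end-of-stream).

3

i=0 t=1 v=6: → [0,4); WM=−∞
i=1 t=6 v=8: → [4,8); WM=−∞
i=2 t=12 v=3: → [12,16); WM=−∞
i=3 t=13 v=5: → [12,16); WM=11; [0,4) fires=1 [4,8) fires=1
i=4 t=8 v=4: DROP (t<11-2); WM=11
i=5 t=14 v=7: → [12,16); WM=11
i=6 t=8 v=8: DROP (t<11-2); WM=11
i=7 t=11 v=3: → [8,12); WM=12; [8,12) fires=1
i=8 t=7 v=8: DROP (t<12-2); WM=12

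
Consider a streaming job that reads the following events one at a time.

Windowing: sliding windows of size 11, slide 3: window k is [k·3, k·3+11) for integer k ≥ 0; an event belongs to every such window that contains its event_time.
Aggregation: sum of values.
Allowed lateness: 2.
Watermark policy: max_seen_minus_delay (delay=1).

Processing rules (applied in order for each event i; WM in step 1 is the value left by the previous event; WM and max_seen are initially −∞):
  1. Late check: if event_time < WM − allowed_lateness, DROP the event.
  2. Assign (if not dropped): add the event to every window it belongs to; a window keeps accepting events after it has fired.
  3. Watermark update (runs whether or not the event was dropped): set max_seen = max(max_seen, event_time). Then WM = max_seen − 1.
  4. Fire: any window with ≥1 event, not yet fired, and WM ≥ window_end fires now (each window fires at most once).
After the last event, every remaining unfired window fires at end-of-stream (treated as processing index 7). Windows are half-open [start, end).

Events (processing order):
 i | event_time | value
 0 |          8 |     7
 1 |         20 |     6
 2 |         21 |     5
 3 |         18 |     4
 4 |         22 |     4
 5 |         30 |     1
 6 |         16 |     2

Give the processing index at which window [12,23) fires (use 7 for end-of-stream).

i=0 t=8 v=7: → [6,17),[3,14),[0,11); WM=7
i=1 t=20 v=6: → [18,29),[15,26),[12,23); WM=19; [0,11) fires=7 [3,14) fires=7 [6,17) fires=7
i=2 t=21 v=5: → [21,32),[18,29),[15,26),[12,23); WM=20
i=3 t=18 v=4: → [18,29),[15,26),[12,23),[9,20); WM=20; [9,20) fires=4
i=4 t=22 v=4: → [21,32),[18,29),[15,26),[12,23); WM=21
i=5 t=30 v=1: → [30,41),[27,38),[24,35),[21,32); WM=29; [12,23) fires=19 [15,26) fires=19 [18,29) fires=19
i=6 t=16 v=2: DROP (t<29-2); WM=29

5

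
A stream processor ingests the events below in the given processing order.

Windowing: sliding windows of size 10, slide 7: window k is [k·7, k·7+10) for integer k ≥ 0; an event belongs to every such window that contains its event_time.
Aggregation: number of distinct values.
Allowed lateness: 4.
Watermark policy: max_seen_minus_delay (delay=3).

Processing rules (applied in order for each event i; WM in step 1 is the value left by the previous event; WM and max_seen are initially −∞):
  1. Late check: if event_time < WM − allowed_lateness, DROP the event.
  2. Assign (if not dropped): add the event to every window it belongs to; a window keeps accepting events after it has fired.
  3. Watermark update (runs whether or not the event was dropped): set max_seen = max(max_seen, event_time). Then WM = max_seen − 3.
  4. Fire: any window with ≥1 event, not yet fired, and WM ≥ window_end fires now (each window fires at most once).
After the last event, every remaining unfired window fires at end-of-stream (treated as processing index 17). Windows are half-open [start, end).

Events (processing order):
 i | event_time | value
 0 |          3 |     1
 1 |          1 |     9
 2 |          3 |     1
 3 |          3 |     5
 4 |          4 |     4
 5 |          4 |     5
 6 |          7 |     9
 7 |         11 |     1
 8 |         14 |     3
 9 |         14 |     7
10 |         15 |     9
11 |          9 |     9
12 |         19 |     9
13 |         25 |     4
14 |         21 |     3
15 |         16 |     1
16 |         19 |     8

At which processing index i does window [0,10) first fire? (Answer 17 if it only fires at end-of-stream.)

i=0 t=3 v=1: → [0,10); WM=0
i=1 t=1 v=9: → [0,10); WM=0
i=2 t=3 v=1: → [0,10); WM=0
i=3 t=3 v=5: → [0,10); WM=0
i=4 t=4 v=4: → [0,10); WM=1
i=5 t=4 v=5: → [0,10); WM=1
i=6 t=7 v=9: → [7,17),[0,10); WM=4
i=7 t=11 v=1: → [7,17); WM=8
i=8 t=14 v=3: → [14,24),[7,17); WM=11; [0,10) fires=4
i=9 t=14 v=7: → [14,24),[7,17); WM=11
i=10 t=15 v=9: → [14,24),[7,17); WM=12
i=11 t=9 v=9: → [7,17),[0,10); WM=12
i=12 t=19 v=9: → [14,24); WM=16
i=13 t=25 v=4: → [21,31); WM=22; [7,17) fires=4
i=14 t=21 v=3: → [21,31),[14,24); WM=22
i=15 t=16 v=1: DROP (t<22-4); WM=22
i=16 t=19 v=8: → [14,24); WM=22

8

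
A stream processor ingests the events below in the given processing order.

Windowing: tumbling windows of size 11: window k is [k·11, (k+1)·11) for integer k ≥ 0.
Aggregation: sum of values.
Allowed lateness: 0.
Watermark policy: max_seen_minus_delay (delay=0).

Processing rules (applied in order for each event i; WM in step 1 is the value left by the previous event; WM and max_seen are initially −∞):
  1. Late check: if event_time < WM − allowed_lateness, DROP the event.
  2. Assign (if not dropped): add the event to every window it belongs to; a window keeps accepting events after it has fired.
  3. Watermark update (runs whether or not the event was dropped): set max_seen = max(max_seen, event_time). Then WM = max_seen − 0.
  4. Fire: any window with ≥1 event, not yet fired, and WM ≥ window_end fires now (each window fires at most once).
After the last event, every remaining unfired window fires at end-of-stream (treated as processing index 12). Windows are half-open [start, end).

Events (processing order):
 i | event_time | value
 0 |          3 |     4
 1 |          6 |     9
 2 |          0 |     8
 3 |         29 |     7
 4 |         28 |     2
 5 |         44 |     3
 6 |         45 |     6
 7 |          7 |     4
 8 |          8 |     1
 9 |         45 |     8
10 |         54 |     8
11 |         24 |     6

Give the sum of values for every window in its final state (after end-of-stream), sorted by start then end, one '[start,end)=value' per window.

i=0 t=3 v=4: → [0,11); WM=3
i=1 t=6 v=9: → [0,11); WM=6
i=2 t=0 v=8: DROP (t<6-0); WM=6
i=3 t=29 v=7: → [22,33); WM=29; [0,11) fires=13
i=4 t=28 v=2: DROP (t<29-0); WM=29
i=5 t=44 v=3: → [44,55); WM=44; [22,33) fires=7
i=6 t=45 v=6: → [44,55); WM=45
i=7 t=7 v=4: DROP (t<45-0); WM=45
i=8 t=8 v=1: DROP (t<45-0); WM=45
i=9 t=45 v=8: → [44,55); WM=45
i=10 t=54 v=8: → [44,55); WM=54
i=11 t=24 v=6: DROP (t<54-0); WM=54

[0,11)=13 [22,33)=7 [44,55)=25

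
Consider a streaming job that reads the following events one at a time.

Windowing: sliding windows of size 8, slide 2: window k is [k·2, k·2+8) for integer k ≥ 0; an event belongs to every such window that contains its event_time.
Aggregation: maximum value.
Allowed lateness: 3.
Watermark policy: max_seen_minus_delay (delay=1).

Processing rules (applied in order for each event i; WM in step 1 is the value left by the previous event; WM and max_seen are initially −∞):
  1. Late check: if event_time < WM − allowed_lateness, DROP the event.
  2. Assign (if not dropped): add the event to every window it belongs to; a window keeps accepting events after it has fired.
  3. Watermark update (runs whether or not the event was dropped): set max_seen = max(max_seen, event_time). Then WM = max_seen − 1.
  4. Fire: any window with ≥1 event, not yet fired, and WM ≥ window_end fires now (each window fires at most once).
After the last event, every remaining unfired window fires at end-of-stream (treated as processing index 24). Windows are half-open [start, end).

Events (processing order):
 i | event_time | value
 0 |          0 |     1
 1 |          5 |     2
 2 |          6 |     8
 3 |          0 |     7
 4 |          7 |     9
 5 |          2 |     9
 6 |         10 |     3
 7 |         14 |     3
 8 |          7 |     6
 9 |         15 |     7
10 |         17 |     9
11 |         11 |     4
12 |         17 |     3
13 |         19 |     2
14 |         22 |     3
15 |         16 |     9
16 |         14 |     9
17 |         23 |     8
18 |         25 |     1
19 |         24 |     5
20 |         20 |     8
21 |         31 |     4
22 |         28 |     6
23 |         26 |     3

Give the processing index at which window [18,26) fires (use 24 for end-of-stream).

i=0 t=0 v=1: → [0,8); WM=-1
i=1 t=5 v=2: → [4,12),[2,10),[0,8); WM=4
i=2 t=6 v=8: → [6,14),[4,12),[2,10),[0,8); WM=5
i=3 t=0 v=7: DROP (t<5-3); WM=5
i=4 t=7 v=9: → [6,14),[4,12),[2,10),[0,8); WM=6
i=5 t=2 v=9: DROP (t<6-3); WM=6
i=6 t=10 v=3: → [10,18),[8,16),[6,14),[4,12); WM=9; [0,8) fires=9
i=7 t=14 v=3: → [14,22),[12,20),[10,18),[8,16); WM=13; [2,10) fires=9 [4,12) fires=9
i=8 t=7 v=6: DROP (t<13-3); WM=13
i=9 t=15 v=7: → [14,22),[12,20),[10,18),[8,16); WM=14; [6,14) fires=9
i=10 t=17 v=9: → [16,24),[14,22),[12,20),[10,18); WM=16; [8,16) fires=7
i=11 t=11 v=4: DROP (t<16-3); WM=16
i=12 t=17 v=3: → [16,24),[14,22),[12,20),[10,18); WM=16
i=13 t=19 v=2: → [18,26),[16,24),[14,22),[12,20); WM=18; [10,18) fires=9
i=14 t=22 v=3: → [22,30),[20,28),[18,26),[16,24); WM=21; [12,20) fires=9
i=15 t=16 v=9: DROP (t<21-3); WM=21
i=16 t=14 v=9: DROP (t<21-3); WM=21
i=17 t=23 v=8: → [22,30),[20,28),[18,26),[16,24); WM=22; [14,22) fires=9
i=18 t=25 v=1: → [24,32),[22,30),[20,28),[18,26); WM=24; [16,24) fires=9
i=19 t=24 v=5: → [24,32),[22,30),[20,28),[18,26); WM=24
i=20 t=20 v=8: DROP (t<24-3); WM=24
i=21 t=31 v=4: → [30,38),[28,36),[26,34),[24,32); WM=30; [18,26) fires=8 [20,28) fires=8 [22,30) fires=8
i=22 t=28 v=6: → [28,36),[26,34),[24,32),[22,30); WM=30
i=23 t=26 v=3: DROP (t<30-3); WM=30

21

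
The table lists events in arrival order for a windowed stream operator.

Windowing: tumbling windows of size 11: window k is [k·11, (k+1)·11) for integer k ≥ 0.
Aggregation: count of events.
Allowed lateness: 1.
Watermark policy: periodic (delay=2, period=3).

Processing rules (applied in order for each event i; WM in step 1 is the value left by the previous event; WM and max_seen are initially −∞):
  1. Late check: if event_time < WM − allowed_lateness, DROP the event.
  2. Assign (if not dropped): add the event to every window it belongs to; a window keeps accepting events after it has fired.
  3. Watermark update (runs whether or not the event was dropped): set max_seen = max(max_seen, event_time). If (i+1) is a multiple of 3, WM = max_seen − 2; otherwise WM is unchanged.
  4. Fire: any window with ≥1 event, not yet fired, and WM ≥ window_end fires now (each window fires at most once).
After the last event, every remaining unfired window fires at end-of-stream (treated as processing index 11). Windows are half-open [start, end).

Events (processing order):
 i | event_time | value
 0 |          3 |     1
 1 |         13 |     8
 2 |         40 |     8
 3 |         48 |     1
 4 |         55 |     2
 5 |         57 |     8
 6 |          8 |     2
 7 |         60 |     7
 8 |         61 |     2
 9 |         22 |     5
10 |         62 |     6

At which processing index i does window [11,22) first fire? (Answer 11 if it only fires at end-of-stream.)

i=0 t=3 v=1: → [0,11); WM=−∞
i=1 t=13 v=8: → [11,22); WM=−∞
i=2 t=40 v=8: → [33,44); WM=38; [0,11) fires=1 [11,22) fires=1
i=3 t=48 v=1: → [44,55); WM=38
i=4 t=55 v=2: → [55,66); WM=38
i=5 t=57 v=8: → [55,66); WM=55; [33,44) fires=1 [44,55) fires=1
i=6 t=8 v=2: DROP (t<55-1); WM=55
i=7 t=60 v=7: → [55,66); WM=55
i=8 t=61 v=2: → [55,66); WM=59
i=9 t=22 v=5: DROP (t<59-1); WM=59
i=10 t=62 v=6: → [55,66); WM=59

2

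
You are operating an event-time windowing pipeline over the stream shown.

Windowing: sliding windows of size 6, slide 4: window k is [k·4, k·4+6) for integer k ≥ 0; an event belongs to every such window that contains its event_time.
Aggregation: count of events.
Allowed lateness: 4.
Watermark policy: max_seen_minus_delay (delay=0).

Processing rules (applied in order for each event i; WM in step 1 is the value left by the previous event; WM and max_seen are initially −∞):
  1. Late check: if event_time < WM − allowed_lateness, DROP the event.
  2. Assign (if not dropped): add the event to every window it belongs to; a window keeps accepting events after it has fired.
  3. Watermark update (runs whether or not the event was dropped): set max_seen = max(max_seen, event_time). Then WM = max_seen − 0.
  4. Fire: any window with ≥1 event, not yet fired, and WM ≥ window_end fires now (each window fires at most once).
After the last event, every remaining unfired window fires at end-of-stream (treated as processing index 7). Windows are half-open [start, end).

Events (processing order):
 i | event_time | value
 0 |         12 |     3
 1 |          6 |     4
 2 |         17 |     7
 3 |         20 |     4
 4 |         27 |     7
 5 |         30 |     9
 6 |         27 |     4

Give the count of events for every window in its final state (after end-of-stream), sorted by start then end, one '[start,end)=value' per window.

[8,14)=1 [12,18)=2 [16,22)=2 [20,26)=1 [24,30)=2 [28,34)=1

i=0 t=12 v=3: → [12,18),[8,14); WM=12
i=1 t=6 v=4: DROP (t<12-4); WM=12
i=2 t=17 v=7: → [16,22),[12,18); WM=17; [8,14) fires=1
i=3 t=20 v=4: → [20,26),[16,22); WM=20; [12,18) fires=2
i=4 t=27 v=7: → [24,30); WM=27; [16,22) fires=2 [20,26) fires=1
i=5 t=30 v=9: → [28,34); WM=30; [24,30) fires=1
i=6 t=27 v=4: → [24,30); WM=30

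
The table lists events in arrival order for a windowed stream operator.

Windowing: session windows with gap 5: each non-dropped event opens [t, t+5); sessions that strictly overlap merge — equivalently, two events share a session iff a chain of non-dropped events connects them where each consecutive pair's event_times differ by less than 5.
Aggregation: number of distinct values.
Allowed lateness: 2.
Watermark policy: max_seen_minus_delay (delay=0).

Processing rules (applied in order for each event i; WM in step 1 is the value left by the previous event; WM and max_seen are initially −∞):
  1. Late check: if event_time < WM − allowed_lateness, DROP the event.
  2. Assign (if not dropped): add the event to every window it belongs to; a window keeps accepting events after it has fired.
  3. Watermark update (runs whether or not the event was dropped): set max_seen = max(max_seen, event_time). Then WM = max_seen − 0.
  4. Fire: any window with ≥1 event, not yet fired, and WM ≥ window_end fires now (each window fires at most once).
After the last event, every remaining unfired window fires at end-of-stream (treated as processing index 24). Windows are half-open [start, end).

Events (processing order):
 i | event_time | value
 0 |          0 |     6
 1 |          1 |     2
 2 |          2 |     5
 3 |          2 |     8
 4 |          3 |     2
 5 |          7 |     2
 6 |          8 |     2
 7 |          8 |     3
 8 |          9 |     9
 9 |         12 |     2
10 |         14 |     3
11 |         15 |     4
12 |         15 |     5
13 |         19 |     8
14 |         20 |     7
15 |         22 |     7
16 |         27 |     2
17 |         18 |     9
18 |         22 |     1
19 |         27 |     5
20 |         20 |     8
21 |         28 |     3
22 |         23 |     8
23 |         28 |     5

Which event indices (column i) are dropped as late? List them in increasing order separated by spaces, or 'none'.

i=0 t=0 v=6: → [0,5); WM=0
i=1 t=1 v=2: → [0,6); WM=1
i=2 t=2 v=5: → [0,7); WM=2
i=3 t=2 v=8: → [0,7); WM=2
i=4 t=3 v=2: → [0,8); WM=3
i=5 t=7 v=2: → [0,12); WM=7
i=6 t=8 v=2: → [0,13); WM=8
i=7 t=8 v=3: → [0,13); WM=8
i=8 t=9 v=9: → [0,14); WM=9
i=9 t=12 v=2: → [0,17); WM=12
i=10 t=14 v=3: → [0,19); WM=14
i=11 t=15 v=4: → [0,20); WM=15
i=12 t=15 v=5: → [0,20); WM=15
i=13 t=19 v=8: → [0,24); WM=19
i=14 t=20 v=7: → [0,25); WM=20
i=15 t=22 v=7: → [0,27); WM=22
i=16 t=27 v=2: → [27,32); WM=27
i=17 t=18 v=9: DROP (t<27-2); WM=27
i=18 t=22 v=1: DROP (t<27-2); WM=27
i=19 t=27 v=5: → [27,32); WM=27
i=20 t=20 v=8: DROP (t<27-2); WM=27
i=21 t=28 v=3: → [27,33); WM=28
i=22 t=23 v=8: DROP (t<28-2); WM=28
i=23 t=28 v=5: → [27,33); WM=28

17 18 20 22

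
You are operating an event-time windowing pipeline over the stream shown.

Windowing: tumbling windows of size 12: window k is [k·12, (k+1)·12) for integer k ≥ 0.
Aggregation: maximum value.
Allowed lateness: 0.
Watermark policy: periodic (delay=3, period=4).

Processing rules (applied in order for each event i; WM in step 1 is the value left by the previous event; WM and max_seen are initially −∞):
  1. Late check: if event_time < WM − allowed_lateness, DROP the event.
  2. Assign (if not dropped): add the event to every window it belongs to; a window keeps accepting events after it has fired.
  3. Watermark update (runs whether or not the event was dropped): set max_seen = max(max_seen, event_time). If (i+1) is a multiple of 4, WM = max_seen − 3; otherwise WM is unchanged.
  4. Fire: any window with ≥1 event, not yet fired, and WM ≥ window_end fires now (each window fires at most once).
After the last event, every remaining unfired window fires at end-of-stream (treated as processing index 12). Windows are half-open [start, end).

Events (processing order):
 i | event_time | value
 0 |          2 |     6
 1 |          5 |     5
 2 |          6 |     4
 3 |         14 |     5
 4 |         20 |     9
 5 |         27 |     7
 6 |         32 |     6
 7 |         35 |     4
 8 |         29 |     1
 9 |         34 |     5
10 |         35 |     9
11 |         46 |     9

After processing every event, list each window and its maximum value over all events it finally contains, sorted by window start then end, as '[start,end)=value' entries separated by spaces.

i=0 t=2 v=6: → [0,12); WM=−∞
i=1 t=5 v=5: → [0,12); WM=−∞
i=2 t=6 v=4: → [0,12); WM=−∞
i=3 t=14 v=5: → [12,24); WM=11
i=4 t=20 v=9: → [12,24); WM=11
i=5 t=27 v=7: → [24,36); WM=11
i=6 t=32 v=6: → [24,36); WM=11
i=7 t=35 v=4: → [24,36); WM=32; [0,12) fires=6 [12,24) fires=9
i=8 t=29 v=1: DROP (t<32-0); WM=32
i=9 t=34 v=5: → [24,36); WM=32
i=10 t=35 v=9: → [24,36); WM=32
i=11 t=46 v=9: → [36,48); WM=43; [24,36) fires=9

[0,12)=6 [12,24)=9 [24,36)=9 [36,48)=9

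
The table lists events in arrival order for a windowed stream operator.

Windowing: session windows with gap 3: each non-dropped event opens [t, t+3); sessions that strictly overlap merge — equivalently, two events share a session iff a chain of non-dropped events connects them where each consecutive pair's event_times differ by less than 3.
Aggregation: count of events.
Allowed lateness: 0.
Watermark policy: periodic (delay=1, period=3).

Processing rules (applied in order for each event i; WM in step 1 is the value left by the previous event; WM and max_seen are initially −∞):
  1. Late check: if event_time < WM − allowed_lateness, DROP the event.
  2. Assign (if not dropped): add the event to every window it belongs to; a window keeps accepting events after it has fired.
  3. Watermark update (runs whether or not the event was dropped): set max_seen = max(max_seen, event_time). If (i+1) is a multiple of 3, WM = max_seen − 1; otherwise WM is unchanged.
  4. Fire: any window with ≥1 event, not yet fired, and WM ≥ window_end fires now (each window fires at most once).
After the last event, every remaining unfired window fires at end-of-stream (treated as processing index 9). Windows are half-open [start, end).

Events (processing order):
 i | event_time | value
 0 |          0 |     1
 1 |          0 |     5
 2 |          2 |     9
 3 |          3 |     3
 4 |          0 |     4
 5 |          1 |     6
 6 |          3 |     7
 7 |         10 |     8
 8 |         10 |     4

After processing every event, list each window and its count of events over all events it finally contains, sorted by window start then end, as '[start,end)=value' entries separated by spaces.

i=0 t=0 v=1: → [0,3); WM=−∞
i=1 t=0 v=5: → [0,3); WM=−∞
i=2 t=2 v=9: → [0,5); WM=1
i=3 t=3 v=3: → [0,6); WM=1
i=4 t=0 v=4: DROP (t<1-0); WM=1
i=5 t=1 v=6: → [0,6); WM=2
i=6 t=3 v=7: → [0,6); WM=2
i=7 t=10 v=8: → [10,13); WM=2
i=8 t=10 v=4: → [10,13); WM=9

[0,6)=6 [10,13)=2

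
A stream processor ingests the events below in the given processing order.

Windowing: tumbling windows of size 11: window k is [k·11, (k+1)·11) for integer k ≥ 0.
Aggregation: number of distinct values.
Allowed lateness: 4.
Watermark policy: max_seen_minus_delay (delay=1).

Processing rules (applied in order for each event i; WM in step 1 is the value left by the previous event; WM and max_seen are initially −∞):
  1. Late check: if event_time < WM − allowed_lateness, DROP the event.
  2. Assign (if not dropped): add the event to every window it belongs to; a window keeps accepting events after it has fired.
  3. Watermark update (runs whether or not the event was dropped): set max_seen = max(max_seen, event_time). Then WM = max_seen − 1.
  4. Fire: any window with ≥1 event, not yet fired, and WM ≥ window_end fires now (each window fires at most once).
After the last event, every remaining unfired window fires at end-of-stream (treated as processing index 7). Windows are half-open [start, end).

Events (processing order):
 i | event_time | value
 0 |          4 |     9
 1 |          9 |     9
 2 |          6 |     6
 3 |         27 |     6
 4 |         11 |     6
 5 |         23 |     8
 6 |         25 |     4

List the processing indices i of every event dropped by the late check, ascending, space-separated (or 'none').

4

i=0 t=4 v=9: → [0,11); WM=3
i=1 t=9 v=9: → [0,11); WM=8
i=2 t=6 v=6: → [0,11); WM=8
i=3 t=27 v=6: → [22,33); WM=26; [0,11) fires=2
i=4 t=11 v=6: DROP (t<26-4); WM=26
i=5 t=23 v=8: → [22,33); WM=26
i=6 t=25 v=4: → [22,33); WM=26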